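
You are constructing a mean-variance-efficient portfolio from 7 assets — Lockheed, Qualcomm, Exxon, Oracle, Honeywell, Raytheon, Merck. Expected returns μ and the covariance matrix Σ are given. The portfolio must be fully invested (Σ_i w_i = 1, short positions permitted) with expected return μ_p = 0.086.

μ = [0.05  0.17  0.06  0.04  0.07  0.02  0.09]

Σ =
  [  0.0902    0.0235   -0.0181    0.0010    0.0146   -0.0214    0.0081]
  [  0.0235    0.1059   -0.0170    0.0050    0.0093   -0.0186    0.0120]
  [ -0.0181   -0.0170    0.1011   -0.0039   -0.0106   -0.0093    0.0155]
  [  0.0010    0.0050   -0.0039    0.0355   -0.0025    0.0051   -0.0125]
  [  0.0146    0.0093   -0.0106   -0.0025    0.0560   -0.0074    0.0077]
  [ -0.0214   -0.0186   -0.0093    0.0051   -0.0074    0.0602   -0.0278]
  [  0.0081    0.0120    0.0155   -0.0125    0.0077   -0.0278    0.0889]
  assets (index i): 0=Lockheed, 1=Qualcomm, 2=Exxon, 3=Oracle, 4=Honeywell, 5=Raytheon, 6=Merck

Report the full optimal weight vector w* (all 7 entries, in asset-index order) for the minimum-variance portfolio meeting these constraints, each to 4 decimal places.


p=Σ⁻¹μ = [0.4430  1.7008  1.1145  1.2397  1.1910  1.7704  1.1729]
q=Σ⁻¹𝟙 = [15.6215  9.9397  17.9440  31.2627  19.0888  36.7522  19.5902]
a=μᵀp=0.652086  b=𝟙ᵀp=8.632343  c=𝟙ᵀq=150.199032  D=ac−b²=23.425311
λ₁=(c·0.086−b)/D = (150.199032·0.086−8.632343)/23.425311 = 0.182912
λ₂=(a−b·0.086)/D = (0.652086−8.632343·0.086)/23.425311 = -0.003855
w* = 0.182912·p + -0.003855·q:
  w_0 = 0.182912·0.4430 + -0.003855·15.6215 = 0.0208  (Lockheed)
  w_1 = 0.182912·1.7008 + -0.003855·9.9397 = 0.2728  (Qualcomm)
  w_2 = 0.182912·1.1145 + -0.003855·17.9440 = 0.1347  (Exxon)
  w_3 = 0.182912·1.2397 + -0.003855·31.2627 = 0.1062  (Oracle)
  w_4 = 0.182912·1.1910 + -0.003855·19.0888 = 0.1443  (Honeywell)
  w_5 = 0.182912·1.7704 + -0.003855·36.7522 = 0.1822  (Raytheon)
  w_6 = 0.182912·1.1729 + -0.003855·19.5902 = 0.1390  (Merck)
Σw_i=1.0000  μᵀw=0.0860
σ²=wᵀΣw=λ₁·μ_p+λ₂ = 0.182912·0.086 + -0.003855 = 0.011876 ≈ 0.0119

0.0208  0.2728  0.1347  0.1062  0.1443  0.1822  0.1390


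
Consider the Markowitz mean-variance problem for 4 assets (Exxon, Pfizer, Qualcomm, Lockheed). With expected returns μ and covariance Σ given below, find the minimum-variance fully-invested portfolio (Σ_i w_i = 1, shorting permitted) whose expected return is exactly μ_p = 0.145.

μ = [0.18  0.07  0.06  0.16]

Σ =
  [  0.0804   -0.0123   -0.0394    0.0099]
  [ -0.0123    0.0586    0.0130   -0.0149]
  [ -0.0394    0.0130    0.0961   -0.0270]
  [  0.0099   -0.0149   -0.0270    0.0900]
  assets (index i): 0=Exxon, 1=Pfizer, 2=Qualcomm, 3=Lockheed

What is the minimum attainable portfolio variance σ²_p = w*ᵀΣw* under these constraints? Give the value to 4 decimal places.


u=Σ⁻¹μ = [3.4465  1.9996  2.4602  2.4678]
v=Σ⁻¹𝟙 = [24.6749  21.9770  22.8573  18.8925]
a=μᵀu=1.302798  b=𝟙ᵀu=10.374102  c=𝟙ᵀv=88.401663  D=ac−b²=7.547483
λ₁=(c·0.145−b)/D = (88.401663·0.145−10.374102)/7.547483 = 0.323835
λ₂=(a−b·0.145)/D = (1.302798−10.374102·0.145)/7.547483 = -0.026691
w* = 0.323835·u + -0.026691·v:
  w_0 = 0.323835·3.4465 + -0.026691·24.6749 = 0.4575  (Exxon)
  w_1 = 0.323835·1.9996 + -0.026691·21.9770 = 0.0610  (Pfizer)
  w_2 = 0.323835·2.4602 + -0.026691·22.8573 = 0.1866  (Qualcomm)
  w_3 = 0.323835·2.4678 + -0.026691·18.8925 = 0.2949  (Lockheed)
Σw_i=1.0000  μᵀw=0.1450
σ²=wᵀΣw=λ₁·μ_p+λ₂ = 0.323835·0.145 + -0.026691 = 0.020265 ≈ 0.0203

0.0203


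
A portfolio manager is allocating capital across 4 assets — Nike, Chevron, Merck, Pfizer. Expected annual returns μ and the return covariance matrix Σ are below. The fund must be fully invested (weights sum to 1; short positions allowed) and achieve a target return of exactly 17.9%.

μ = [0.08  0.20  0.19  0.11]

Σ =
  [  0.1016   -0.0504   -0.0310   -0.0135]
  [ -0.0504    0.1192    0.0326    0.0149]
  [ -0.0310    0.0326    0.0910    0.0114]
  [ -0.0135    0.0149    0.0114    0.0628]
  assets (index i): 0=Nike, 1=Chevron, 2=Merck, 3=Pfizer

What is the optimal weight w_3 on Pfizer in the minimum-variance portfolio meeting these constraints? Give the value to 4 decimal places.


p=Σ⁻¹μ = [2.6238  2.0394  2.0687  1.4562]
q=Σ⁻¹𝟙 = [21.6858  12.3371  12.0180  15.4766]
a=μᵀp=1.171026  b=𝟙ᵀp=8.188128  c=𝟙ᵀq=61.517512  D=ac−b²=4.993144
λ₁=(c·0.179−b)/D = (61.517512·0.179−8.188128)/4.993144 = 0.565477
λ₂=(a−b·0.179)/D = (1.171026−8.188128·0.179)/4.993144 = -0.059011
w* = 0.565477·p + -0.059011·q:
  w_0 = 0.565477·2.6238 + -0.059011·21.6858 = 0.2040  (Nike)
  w_1 = 0.565477·2.0394 + -0.059011·12.3371 = 0.4252  (Chevron)
  w_2 = 0.565477·2.0687 + -0.059011·12.0180 = 0.4606  (Merck)
  w_3 = 0.565477·1.4562 + -0.059011·15.4766 = -0.0898  (Pfizer)
Σw_i=1.0000  μᵀw=0.1790
σ²=wᵀΣw=λ₁·μ_p+λ₂ = 0.565477·0.179 + -0.059011 = 0.042210 ≈ 0.0422

-0.0898


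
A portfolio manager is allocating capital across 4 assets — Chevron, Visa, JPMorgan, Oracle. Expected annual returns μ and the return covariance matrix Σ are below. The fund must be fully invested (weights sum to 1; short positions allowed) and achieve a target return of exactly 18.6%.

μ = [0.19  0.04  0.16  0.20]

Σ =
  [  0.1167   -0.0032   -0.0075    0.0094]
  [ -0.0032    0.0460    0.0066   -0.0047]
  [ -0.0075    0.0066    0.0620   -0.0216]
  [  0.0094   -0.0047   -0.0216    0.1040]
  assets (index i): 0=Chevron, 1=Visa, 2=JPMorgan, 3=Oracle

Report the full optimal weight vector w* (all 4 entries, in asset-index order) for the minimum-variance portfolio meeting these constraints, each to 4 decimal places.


0.2231  -0.0465  0.4803  0.3431

g=Σ⁻¹μ = [1.6736  0.7310  3.5941  2.5513]
h=Σ⁻¹𝟙 = [9.3040  20.9532  19.8469  13.8434]
a=μᵀg=1.432553  b=𝟙ᵀg=8.550067  c=𝟙ᵀh=63.947472  D=ac−b²=18.504527
λ₁=(c·0.186−b)/D = (63.947472·0.186−8.550067)/18.504527 = 0.180721
λ₂=(a−b·0.186)/D = (1.432553−8.550067·0.186)/18.504527 = -0.008525
w* = 0.180721·g + -0.008525·h:
  w_0 = 0.180721·1.6736 + -0.008525·9.3040 = 0.2231  (Chevron)
  w_1 = 0.180721·0.7310 + -0.008525·20.9532 = -0.0465  (Visa)
  w_2 = 0.180721·3.5941 + -0.008525·19.8469 = 0.4803  (JPMorgan)
  w_3 = 0.180721·2.5513 + -0.008525·13.8434 = 0.3431  (Oracle)
Σw_i=1.0000  μᵀw=0.1860
σ²=wᵀΣw=λ₁·μ_p+λ₂ = 0.180721·0.186 + -0.008525 = 0.025089 ≈ 0.0251


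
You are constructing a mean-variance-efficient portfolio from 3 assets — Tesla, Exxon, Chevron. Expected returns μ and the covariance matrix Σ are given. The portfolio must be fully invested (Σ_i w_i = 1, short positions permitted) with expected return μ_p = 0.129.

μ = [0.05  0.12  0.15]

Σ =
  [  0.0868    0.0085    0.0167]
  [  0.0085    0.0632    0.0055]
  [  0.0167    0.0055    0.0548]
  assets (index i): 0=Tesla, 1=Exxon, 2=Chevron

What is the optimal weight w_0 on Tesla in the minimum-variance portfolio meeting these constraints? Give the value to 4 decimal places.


0.0925

x=Σ⁻¹μ = [-0.0882  1.6848  2.5950]
y=Σ⁻¹𝟙 = [7.3766  13.5567  14.6396]
a=μᵀx=0.587014  b=𝟙ᵀx=4.191567  c=𝟙ᵀy=35.572836  D=ac−b²=3.312513
λ₁=(c·0.129−b)/D = (35.572836·0.129−4.191567)/3.312513 = 0.119948
λ₂=(a−b·0.129)/D = (0.587014−4.191567·0.129)/3.312513 = 0.013978
w* = 0.119948·x + 0.013978·y:
  w_0 = 0.119948·-0.0882 + 0.013978·7.3766 = 0.0925  (Tesla)
  w_1 = 0.119948·1.6848 + 0.013978·13.5567 = 0.3916  (Exxon)
  w_2 = 0.119948·2.5950 + 0.013978·14.6396 = 0.5159  (Chevron)
Σw_i=1.0000  μᵀw=0.1290
σ²=wᵀΣw=λ₁·μ_p+λ₂ = 0.119948·0.129 + 0.013978 = 0.029451 ≈ 0.0295


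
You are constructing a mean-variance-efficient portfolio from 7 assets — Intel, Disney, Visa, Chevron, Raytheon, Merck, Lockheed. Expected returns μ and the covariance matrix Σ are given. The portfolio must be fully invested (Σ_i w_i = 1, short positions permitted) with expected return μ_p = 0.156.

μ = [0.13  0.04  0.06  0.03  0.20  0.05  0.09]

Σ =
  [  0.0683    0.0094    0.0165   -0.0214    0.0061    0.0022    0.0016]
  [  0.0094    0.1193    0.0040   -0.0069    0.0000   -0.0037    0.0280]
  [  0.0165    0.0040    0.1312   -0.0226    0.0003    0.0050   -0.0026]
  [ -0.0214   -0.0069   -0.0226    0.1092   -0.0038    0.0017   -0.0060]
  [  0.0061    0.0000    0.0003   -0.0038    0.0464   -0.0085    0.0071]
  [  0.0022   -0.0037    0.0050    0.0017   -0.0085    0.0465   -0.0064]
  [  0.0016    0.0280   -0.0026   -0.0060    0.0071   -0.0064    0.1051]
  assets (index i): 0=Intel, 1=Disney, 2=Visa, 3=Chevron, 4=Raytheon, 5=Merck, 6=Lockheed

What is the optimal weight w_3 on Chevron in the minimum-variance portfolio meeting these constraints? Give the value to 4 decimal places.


u=Σ⁻¹μ = [1.5944  0.1480  0.3273  0.8252  4.4023  1.8422  0.6626]
v=Σ⁻¹𝟙 = [13.3096  6.7453  7.3958  14.6349  24.3673  25.6997  8.4524]
a=μᵀu=1.289790  b=𝟙ᵀu=9.802007  c=𝟙ᵀv=100.604919  D=ac−b²=33.679827
λ₁=(c·0.156−b)/D = (100.604919·0.156−9.802007)/33.679827 = 0.174952
λ₂=(a−b·0.156)/D = (1.289790−9.802007·0.156)/33.679827 = -0.007106
w* = 0.174952·u + -0.007106·v:
  w_0 = 0.174952·1.5944 + -0.007106·13.3096 = 0.1844  (Intel)
  w_1 = 0.174952·0.1480 + -0.007106·6.7453 = -0.0220  (Disney)
  w_2 = 0.174952·0.3273 + -0.007106·7.3958 = 0.0047  (Visa)
  w_3 = 0.174952·0.8252 + -0.007106·14.6349 = 0.0404  (Chevron)
  w_4 = 0.174952·4.4023 + -0.007106·24.3673 = 0.5970  (Raytheon)
  w_5 = 0.174952·1.8422 + -0.007106·25.6997 = 0.1397  (Merck)
  w_6 = 0.174952·0.6626 + -0.007106·8.4524 = 0.0559  (Lockheed)
Σw_i=1.0000  μᵀw=0.1560
σ²=wᵀΣw=λ₁·μ_p+λ₂ = 0.174952·0.156 + -0.007106 = 0.020187 ≈ 0.0202

0.0404


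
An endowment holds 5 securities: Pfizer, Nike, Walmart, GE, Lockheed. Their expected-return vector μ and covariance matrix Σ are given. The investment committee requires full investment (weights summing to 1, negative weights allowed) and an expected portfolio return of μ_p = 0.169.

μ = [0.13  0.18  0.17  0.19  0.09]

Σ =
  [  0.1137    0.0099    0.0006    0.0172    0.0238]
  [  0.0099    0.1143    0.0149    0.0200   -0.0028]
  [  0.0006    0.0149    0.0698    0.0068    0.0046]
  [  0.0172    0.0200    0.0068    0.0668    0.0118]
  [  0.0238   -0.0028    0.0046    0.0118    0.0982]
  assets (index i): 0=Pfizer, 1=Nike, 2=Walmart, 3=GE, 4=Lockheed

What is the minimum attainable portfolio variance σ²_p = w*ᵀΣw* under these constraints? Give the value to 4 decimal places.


0.0278

u=Σ⁻¹μ = [0.6411  0.8963  2.0024  2.1299  0.4369]
v=Σ⁻¹𝟙 = [5.2921  5.2717  11.7422  9.5345  7.3553]
a=μᵀu=1.029080  b=𝟙ᵀu=6.106584  c=𝟙ᵀv=39.195793  D=ac−b²=3.045242
λ₁=(c·0.169−b)/D = (39.195793·0.169−6.106584)/3.045242 = 0.169939
λ₂=(a−b·0.169)/D = (1.029080−6.106584·0.169)/3.045242 = -0.000963
w* = 0.169939·u + -0.000963·v:
  w_0 = 0.169939·0.6411 + -0.000963·5.2921 = 0.1039  (Pfizer)
  w_1 = 0.169939·0.8963 + -0.000963·5.2717 = 0.1472  (Nike)
  w_2 = 0.169939·2.0024 + -0.000963·11.7422 = 0.3290  (Walmart)
  w_3 = 0.169939·2.1299 + -0.000963·9.5345 = 0.3528  (GE)
  w_4 = 0.169939·0.4369 + -0.000963·7.3553 = 0.0672  (Lockheed)
Σw_i=1.0000  μᵀw=0.1690
σ²=wᵀΣw=λ₁·μ_p+λ₂ = 0.169939·0.169 + -0.000963 = 0.027757 ≈ 0.0278


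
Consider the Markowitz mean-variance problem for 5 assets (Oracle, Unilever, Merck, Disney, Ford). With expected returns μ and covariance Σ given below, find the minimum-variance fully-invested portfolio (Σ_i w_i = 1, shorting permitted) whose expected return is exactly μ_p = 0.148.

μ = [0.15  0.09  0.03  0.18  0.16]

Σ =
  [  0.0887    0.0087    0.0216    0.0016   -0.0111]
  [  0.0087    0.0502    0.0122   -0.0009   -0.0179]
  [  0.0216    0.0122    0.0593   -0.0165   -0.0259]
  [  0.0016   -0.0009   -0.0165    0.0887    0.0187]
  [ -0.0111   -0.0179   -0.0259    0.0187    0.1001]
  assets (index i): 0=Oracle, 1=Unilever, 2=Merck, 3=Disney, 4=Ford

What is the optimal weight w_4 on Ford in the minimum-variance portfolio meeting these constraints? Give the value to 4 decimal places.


x=Σ⁻¹μ = [1.4875  2.0711  0.9209  1.7642  2.0424]
y=Σ⁻¹𝟙 = [6.0716  20.1549  21.4497  11.6395  17.6429]
a=μᵀx=1.081493  b=𝟙ᵀx=8.286145  c=𝟙ᵀy=76.958575  D=ac−b²=14.569946
λ₁=(c·0.148−b)/D = (76.958575·0.148−8.286145)/14.569946 = 0.213022
λ₂=(a−b·0.148)/D = (1.081493−8.286145·0.148)/14.569946 = -0.009942
w* = 0.213022·x + -0.009942·y:
  w_0 = 0.213022·1.4875 + -0.009942·6.0716 = 0.2565  (Oracle)
  w_1 = 0.213022·2.0711 + -0.009942·20.1549 = 0.2408  (Unilever)
  w_2 = 0.213022·0.9209 + -0.009942·21.4497 = -0.0171  (Merck)
  w_3 = 0.213022·1.7642 + -0.009942·11.6395 = 0.2601  (Disney)
  w_4 = 0.213022·2.0424 + -0.009942·17.6429 = 0.2597  (Ford)
Σw_i=1.0000  μᵀw=0.1480
σ²=wᵀΣw=λ₁·μ_p+λ₂ = 0.213022·0.148 + -0.009942 = 0.021585 ≈ 0.0216

0.2597


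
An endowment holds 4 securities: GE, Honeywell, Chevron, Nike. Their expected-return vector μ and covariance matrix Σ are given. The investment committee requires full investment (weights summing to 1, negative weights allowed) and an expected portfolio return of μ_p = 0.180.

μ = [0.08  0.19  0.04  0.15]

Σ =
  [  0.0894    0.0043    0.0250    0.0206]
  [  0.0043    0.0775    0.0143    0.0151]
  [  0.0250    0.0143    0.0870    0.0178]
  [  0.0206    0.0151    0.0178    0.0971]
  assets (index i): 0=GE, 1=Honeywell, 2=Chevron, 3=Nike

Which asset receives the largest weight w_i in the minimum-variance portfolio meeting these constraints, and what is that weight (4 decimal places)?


g=Σ⁻¹μ = [0.6168  2.2576  -0.3179  1.1211]
h=Σ⁻¹𝟙 = [7.5250  10.1377  6.4496  5.9434]
a=μᵀg=0.633747  b=𝟙ᵀg=3.677647  c=𝟙ᵀh=30.055633  D=ac−b²=5.522570
λ₁=(c·0.180−b)/D = (30.055633·0.180−3.677647)/5.522570 = 0.313689
λ₂=(a−b·0.180)/D = (0.633747−3.677647·0.180)/5.522570 = -0.005112
w* = 0.313689·g + -0.005112·h:
  w_0 = 0.313689·0.6168 + -0.005112·7.5250 = 0.1550  (GE)
  w_1 = 0.313689·2.2576 + -0.005112·10.1377 = 0.6564  (Honeywell)
  w_2 = 0.313689·-0.3179 + -0.005112·6.4496 = -0.1327  (Chevron)
  w_3 = 0.313689·1.1211 + -0.005112·5.9434 = 0.3213  (Nike)
Σw_i=1.0000  μᵀw=0.1800
σ²=wᵀΣw=λ₁·μ_p+λ₂ = 0.313689·0.180 + -0.005112 = 0.051352 ≈ 0.0514

Honeywell (0.6564)


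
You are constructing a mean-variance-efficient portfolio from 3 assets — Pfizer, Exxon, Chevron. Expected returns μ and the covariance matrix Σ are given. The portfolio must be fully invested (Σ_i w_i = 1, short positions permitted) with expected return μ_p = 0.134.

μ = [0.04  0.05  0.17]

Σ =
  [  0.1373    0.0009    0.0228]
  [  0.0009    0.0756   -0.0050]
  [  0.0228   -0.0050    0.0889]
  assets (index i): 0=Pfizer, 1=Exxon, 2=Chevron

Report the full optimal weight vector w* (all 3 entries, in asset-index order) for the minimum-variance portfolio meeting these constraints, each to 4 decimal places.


g=Σ⁻¹μ = [-0.0405  0.7920  1.9672]
h=Σ⁻¹𝟙 = [5.4261  13.8664  10.6369]
a=μᵀg=0.372401  b=𝟙ᵀg=2.718631  c=𝟙ᵀh=29.929354  D=ac−b²=3.754755
λ₁=(c·0.134−b)/D = (29.929354·0.134−2.718631)/3.754755 = 0.344071
λ₂=(a−b·0.134)/D = (0.372401−2.718631·0.134)/3.754755 = 0.002158
w* = 0.344071·g + 0.002158·h:
  w_0 = 0.344071·-0.0405 + 0.002158·5.4261 = -0.0022  (Pfizer)
  w_1 = 0.344071·0.7920 + 0.002158·13.8664 = 0.3024  (Exxon)
  w_2 = 0.344071·1.9672 + 0.002158·10.6369 = 0.6998  (Chevron)
Σw_i=1.0000  μᵀw=0.1340
σ²=wᵀΣw=λ₁·μ_p+λ₂ = 0.344071·0.134 + 0.002158 = 0.048264 ≈ 0.0483

-0.0022  0.3024  0.6998


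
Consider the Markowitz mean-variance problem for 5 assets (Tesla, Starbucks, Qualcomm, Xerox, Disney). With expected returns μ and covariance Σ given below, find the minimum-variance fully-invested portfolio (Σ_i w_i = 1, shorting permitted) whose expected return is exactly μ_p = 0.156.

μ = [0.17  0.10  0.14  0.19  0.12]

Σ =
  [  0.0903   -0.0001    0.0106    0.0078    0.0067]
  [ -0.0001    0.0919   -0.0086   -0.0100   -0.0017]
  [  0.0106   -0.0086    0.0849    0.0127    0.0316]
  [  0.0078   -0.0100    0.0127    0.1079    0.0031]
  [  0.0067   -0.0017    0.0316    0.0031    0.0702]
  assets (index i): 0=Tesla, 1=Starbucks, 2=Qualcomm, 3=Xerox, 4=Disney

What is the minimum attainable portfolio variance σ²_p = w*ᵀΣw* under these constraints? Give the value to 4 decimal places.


0.0262

x=Σ⁻¹μ = [1.5510  1.3760  0.9413  1.6339  1.0988]
y=Σ⁻¹𝟙 = [8.7717  12.6690  6.8505  8.7072  10.2464]
a=μᵀx=0.975361  b=𝟙ᵀx=6.601095  c=𝟙ᵀy=47.244808  D=ac−b²=2.506313
λ₁=(c·0.156−b)/D = (47.244808·0.156−6.601095)/2.506313 = 0.306863
λ₂=(a−b·0.156)/D = (0.975361−6.601095·0.156)/2.506313 = -0.021709
w* = 0.306863·x + -0.021709·y:
  w_0 = 0.306863·1.5510 + -0.021709·8.7717 = 0.2855  (Tesla)
  w_1 = 0.306863·1.3760 + -0.021709·12.6690 = 0.1472  (Starbucks)
  w_2 = 0.306863·0.9413 + -0.021709·6.8505 = 0.1401  (Qualcomm)
  w_3 = 0.306863·1.6339 + -0.021709·8.7072 = 0.3124  (Xerox)
  w_4 = 0.306863·1.0988 + -0.021709·10.2464 = 0.1147  (Disney)
Σw_i=1.0000  μᵀw=0.1560
σ²=wᵀΣw=λ₁·μ_p+λ₂ = 0.306863·0.156 + -0.021709 = 0.026162 ≈ 0.0262


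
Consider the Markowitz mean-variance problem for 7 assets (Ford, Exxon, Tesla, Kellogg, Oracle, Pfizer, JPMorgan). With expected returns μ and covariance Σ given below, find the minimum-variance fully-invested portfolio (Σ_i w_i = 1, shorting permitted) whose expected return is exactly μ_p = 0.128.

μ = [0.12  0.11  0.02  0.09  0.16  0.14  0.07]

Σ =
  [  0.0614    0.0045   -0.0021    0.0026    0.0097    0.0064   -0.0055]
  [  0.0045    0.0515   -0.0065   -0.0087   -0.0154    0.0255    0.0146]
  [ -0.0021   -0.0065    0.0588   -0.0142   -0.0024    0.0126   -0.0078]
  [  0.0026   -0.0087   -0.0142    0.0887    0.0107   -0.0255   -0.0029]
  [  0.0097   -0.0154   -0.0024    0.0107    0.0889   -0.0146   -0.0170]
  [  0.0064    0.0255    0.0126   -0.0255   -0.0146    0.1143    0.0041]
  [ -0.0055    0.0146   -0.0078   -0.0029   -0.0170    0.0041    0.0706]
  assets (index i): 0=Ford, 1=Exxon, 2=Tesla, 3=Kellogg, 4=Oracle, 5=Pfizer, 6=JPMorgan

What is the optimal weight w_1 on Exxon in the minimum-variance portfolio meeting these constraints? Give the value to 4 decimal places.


g=Σ⁻¹μ = [1.4072  2.1406  1.0008  1.4317  2.3086  1.1252  1.3184]
h=Σ⁻¹𝟙 = [13.2713  21.4769  25.8864  17.3711  16.5019  5.6993  17.9729]
a=μᵀg=1.172391  b=𝟙ᵀg=10.732454  c=𝟙ᵀh=118.179795  D=ac−b²=23.367312
λ₁=(c·0.128−b)/D = (118.179795·0.128−10.732454)/23.367312 = 0.188064
λ₂=(a−b·0.128)/D = (1.172391−10.732454·0.128)/23.367312 = -0.008617
w* = 0.188064·g + -0.008617·h:
  w_0 = 0.188064·1.4072 + -0.008617·13.2713 = 0.1503  (Ford)
  w_1 = 0.188064·2.1406 + -0.008617·21.4769 = 0.2175  (Exxon)
  w_2 = 0.188064·1.0008 + -0.008617·25.8864 = -0.0349  (Tesla)
  w_3 = 0.188064·1.4317 + -0.008617·17.3711 = 0.1196  (Kellogg)
  w_4 = 0.188064·2.3086 + -0.008617·16.5019 = 0.2920  (Oracle)
  w_5 = 0.188064·1.1252 + -0.008617·5.6993 = 0.1625  (Pfizer)
  w_6 = 0.188064·1.3184 + -0.008617·17.9729 = 0.0931  (JPMorgan)
Σw_i=1.0000  μᵀw=0.1280
σ²=wᵀΣw=λ₁·μ_p+λ₂ = 0.188064·0.128 + -0.008617 = 0.015455 ≈ 0.0155

0.2175


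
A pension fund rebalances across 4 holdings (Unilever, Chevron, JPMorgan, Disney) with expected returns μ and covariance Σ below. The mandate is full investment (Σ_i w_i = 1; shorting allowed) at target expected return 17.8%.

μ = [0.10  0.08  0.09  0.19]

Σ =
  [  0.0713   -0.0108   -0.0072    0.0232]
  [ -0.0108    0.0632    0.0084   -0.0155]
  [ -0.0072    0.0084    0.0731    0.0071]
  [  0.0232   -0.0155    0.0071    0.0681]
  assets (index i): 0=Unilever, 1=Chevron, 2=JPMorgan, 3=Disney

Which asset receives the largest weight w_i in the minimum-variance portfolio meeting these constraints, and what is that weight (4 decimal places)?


p=Σ⁻¹μ = [0.8535  2.0091  0.8054  2.8726]
q=Σ⁻¹𝟙 = [13.8748  19.9316  11.4645  13.2988]
a=μᵀp=0.864353  b=𝟙ᵀp=6.540578  c=𝟙ᵀq=58.569649  D=ac−b²=7.845709
λ₁=(c·0.178−b)/D = (58.569649·0.178−6.540578)/7.845709 = 0.495152
λ₂=(a−b·0.178)/D = (0.864353−6.540578·0.178)/7.845709 = -0.038221
w* = 0.495152·p + -0.038221·q:
  w_0 = 0.495152·0.8535 + -0.038221·13.8748 = -0.1077  (Unilever)
  w_1 = 0.495152·2.0091 + -0.038221·19.9316 = 0.2330  (Chevron)
  w_2 = 0.495152·0.8054 + -0.038221·11.4645 = -0.0394  (JPMorgan)
  w_3 = 0.495152·2.8726 + -0.038221·13.2988 = 0.9141  (Disney)
Σw_i=1.0000  μᵀw=0.1780
σ²=wᵀΣw=λ₁·μ_p+λ₂ = 0.495152·0.178 + -0.038221 = 0.049916 ≈ 0.0499

Disney (0.9141)


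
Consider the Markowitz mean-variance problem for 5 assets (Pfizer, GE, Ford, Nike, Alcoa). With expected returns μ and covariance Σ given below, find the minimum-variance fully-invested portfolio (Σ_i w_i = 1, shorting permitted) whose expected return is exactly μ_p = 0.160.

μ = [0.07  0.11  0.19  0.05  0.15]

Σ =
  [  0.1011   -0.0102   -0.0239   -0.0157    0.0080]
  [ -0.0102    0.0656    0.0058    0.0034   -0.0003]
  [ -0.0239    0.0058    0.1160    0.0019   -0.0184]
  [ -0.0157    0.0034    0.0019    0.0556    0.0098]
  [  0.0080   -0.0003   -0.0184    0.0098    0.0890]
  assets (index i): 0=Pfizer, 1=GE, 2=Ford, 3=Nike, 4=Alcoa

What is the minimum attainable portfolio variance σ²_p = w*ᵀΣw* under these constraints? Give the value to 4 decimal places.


g=Σ⁻¹μ = [1.3275  1.6651  2.1213  0.7602  1.9265]
h=Σ⁻¹𝟙 = [16.6702  15.7608  12.5728  19.4939  10.2434]
a=μᵀg=1.006125  b=𝟙ᵀg=7.800646  c=𝟙ᵀh=74.741142  D=ac−b²=14.348838
λ₁=(c·0.160−b)/D = (74.741142·0.160−7.800646)/14.348838 = 0.289775
λ₂=(a−b·0.160)/D = (1.006125−7.800646·0.160)/14.348838 = -0.016864
w* = 0.289775·g + -0.016864·h:
  w_0 = 0.289775·1.3275 + -0.016864·16.6702 = 0.1035  (Pfizer)
  w_1 = 0.289775·1.6651 + -0.016864·15.7608 = 0.2167  (GE)
  w_2 = 0.289775·2.1213 + -0.016864·12.5728 = 0.4027  (Ford)
  w_3 = 0.289775·0.7602 + -0.016864·19.4939 = -0.1084  (Nike)
  w_4 = 0.289775·1.9265 + -0.016864·10.2434 = 0.3855  (Alcoa)
Σw_i=1.0000  μᵀw=0.1600
σ²=wᵀΣw=λ₁·μ_p+λ₂ = 0.289775·0.160 + -0.016864 = 0.029500 ≈ 0.0295

0.0295


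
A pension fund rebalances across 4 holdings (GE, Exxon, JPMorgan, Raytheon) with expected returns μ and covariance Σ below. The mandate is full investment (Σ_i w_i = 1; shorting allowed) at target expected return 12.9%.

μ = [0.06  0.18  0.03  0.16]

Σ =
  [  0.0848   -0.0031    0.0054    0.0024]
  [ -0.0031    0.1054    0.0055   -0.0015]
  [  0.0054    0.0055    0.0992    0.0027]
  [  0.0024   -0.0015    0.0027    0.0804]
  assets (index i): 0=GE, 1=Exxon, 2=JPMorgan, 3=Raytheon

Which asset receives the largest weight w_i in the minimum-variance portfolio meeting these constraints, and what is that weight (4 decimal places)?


p=Σ⁻¹μ = [0.7079  1.7512  0.1124  1.9978]
q=Σ⁻¹𝟙 = [11.2534  9.5399  8.6128  11.9906]
a=μᵀp=0.680705  b=𝟙ᵀp=4.569263  c=𝟙ᵀq=41.396660  D=ac−b²=7.300729
λ₁=(c·0.129−b)/D = (41.396660·0.129−4.569263)/7.300729 = 0.105593
λ₂=(a−b·0.129)/D = (0.680705−4.569263·0.129)/7.300729 = 0.012501
w* = 0.105593·p + 0.012501·q:
  w_0 = 0.105593·0.7079 + 0.012501·11.2534 = 0.2154  (GE)
  w_1 = 0.105593·1.7512 + 0.012501·9.5399 = 0.3042  (Exxon)
  w_2 = 0.105593·0.1124 + 0.012501·8.6128 = 0.1195  (JPMorgan)
  w_3 = 0.105593·1.9978 + 0.012501·11.9906 = 0.3609  (Raytheon)
Σw_i=1.0000  μᵀw=0.1290
σ²=wᵀΣw=λ₁·μ_p+λ₂ = 0.105593·0.129 + 0.012501 = 0.026123 ≈ 0.0261

Raytheon (0.3609)


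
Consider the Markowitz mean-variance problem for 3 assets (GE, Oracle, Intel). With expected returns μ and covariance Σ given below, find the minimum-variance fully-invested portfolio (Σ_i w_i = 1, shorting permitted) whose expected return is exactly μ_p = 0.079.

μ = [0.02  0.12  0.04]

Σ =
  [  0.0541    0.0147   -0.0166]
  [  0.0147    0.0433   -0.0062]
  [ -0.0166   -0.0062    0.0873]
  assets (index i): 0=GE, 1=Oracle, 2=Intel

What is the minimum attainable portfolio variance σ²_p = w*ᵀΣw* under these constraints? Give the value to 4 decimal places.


0.0204

g=Σ⁻¹μ = [-0.2388  2.9415  0.6217]
h=Σ⁻¹𝟙 = [18.2585  19.2289  16.2922]
a=μᵀg=0.373065  b=𝟙ᵀg=3.324327  c=𝟙ᵀh=53.779641  D=ac−b²=9.012171
λ₁=(c·0.079−b)/D = (53.779641·0.079−3.324327)/9.012171 = 0.102557
λ₂=(a−b·0.079)/D = (0.373065−3.324327·0.079)/9.012171 = 0.012255
w* = 0.102557·g + 0.012255·h:
  w_0 = 0.102557·-0.2388 + 0.012255·18.2585 = 0.1993  (GE)
  w_1 = 0.102557·2.9415 + 0.012255·19.2289 = 0.5373  (Oracle)
  w_2 = 0.102557·0.6217 + 0.012255·16.2922 = 0.2634  (Intel)
Σw_i=1.0000  μᵀw=0.0790
σ²=wᵀΣw=λ₁·μ_p+λ₂ = 0.102557·0.079 + 0.012255 = 0.020357 ≈ 0.0204


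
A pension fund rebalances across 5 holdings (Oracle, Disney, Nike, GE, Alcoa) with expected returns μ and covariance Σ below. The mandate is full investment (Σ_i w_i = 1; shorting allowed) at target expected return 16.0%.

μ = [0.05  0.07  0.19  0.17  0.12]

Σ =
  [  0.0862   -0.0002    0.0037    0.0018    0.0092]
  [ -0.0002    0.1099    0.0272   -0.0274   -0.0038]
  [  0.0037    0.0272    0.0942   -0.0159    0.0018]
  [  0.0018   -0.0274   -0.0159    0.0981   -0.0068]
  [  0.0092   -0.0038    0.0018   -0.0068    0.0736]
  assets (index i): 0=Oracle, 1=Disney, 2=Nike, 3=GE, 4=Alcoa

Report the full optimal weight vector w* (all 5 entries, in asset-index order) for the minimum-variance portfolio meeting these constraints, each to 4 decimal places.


-0.0190  0.0688  0.3485  0.3542  0.2475

x=Σ⁻¹μ = [0.2455  0.7686  2.1590  2.4185  1.8101]
y=Σ⁻¹𝟙 = [9.3806  11.1866  9.3876  15.6525  14.2085]
a=μᵀx=1.104648  b=𝟙ᵀx=7.401685  c=𝟙ᵀy=59.815816  D=ac−b²=11.290488
λ₁=(c·0.160−b)/D = (59.815816·0.160−7.401685)/11.290488 = 0.192095
λ₂=(a−b·0.160)/D = (1.104648−7.401685·0.160)/11.290488 = -0.007052
w* = 0.192095·x + -0.007052·y:
  w_0 = 0.192095·0.2455 + -0.007052·9.3806 = -0.0190  (Oracle)
  w_1 = 0.192095·0.7686 + -0.007052·11.1866 = 0.0688  (Disney)
  w_2 = 0.192095·2.1590 + -0.007052·9.3876 = 0.3485  (Nike)
  w_3 = 0.192095·2.4185 + -0.007052·15.6525 = 0.3542  (GE)
  w_4 = 0.192095·1.8101 + -0.007052·14.2085 = 0.2475  (Alcoa)
Σw_i=1.0000  μᵀw=0.1600
σ²=wᵀΣw=λ₁·μ_p+λ₂ = 0.192095·0.160 + -0.007052 = 0.023683 ≈ 0.0237


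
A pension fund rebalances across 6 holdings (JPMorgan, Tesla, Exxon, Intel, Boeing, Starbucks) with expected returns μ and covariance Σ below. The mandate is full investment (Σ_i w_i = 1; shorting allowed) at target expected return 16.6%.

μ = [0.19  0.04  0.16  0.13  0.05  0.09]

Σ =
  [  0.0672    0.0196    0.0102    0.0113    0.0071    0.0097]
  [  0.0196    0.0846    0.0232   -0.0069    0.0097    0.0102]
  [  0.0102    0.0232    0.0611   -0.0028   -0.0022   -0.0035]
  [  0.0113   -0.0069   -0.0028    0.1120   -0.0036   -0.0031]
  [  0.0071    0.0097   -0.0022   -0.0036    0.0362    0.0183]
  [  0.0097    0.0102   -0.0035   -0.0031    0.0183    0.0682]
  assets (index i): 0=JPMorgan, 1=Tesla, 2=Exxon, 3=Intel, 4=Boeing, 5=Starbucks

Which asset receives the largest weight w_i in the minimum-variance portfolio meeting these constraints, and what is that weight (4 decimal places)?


u=Σ⁻¹μ = [2.2697  -0.9591  2.7446  1.0005  0.9125  1.0818]
v=Σ⁻¹𝟙 = [6.2269  3.1479  15.8997  9.8710  23.3023  8.3183]
a=μᵀu=1.105072  b=𝟙ᵀu=7.049974  c=𝟙ᵀv=66.766116  D=ac−b²=24.079261
λ₁=(c·0.166−b)/D = (66.766116·0.166−7.049974)/24.079261 = 0.167497
λ₂=(a−b·0.166)/D = (1.105072−7.049974·0.166)/24.079261 = -0.002709
w* = 0.167497·u + -0.002709·v:
  w_0 = 0.167497·2.2697 + -0.002709·6.2269 = 0.3633  (JPMorgan)
  w_1 = 0.167497·-0.9591 + -0.002709·3.1479 = -0.1692  (Tesla)
  w_2 = 0.167497·2.7446 + -0.002709·15.8997 = 0.4166  (Exxon)
  w_3 = 0.167497·1.0005 + -0.002709·9.8710 = 0.1408  (Intel)
  w_4 = 0.167497·0.9125 + -0.002709·23.3023 = 0.0897  (Boeing)
  w_5 = 0.167497·1.0818 + -0.002709·8.3183 = 0.1587  (Starbucks)
Σw_i=1.0000  μᵀw=0.1660
σ²=wᵀΣw=λ₁·μ_p+λ₂ = 0.167497·0.166 + -0.002709 = 0.025096 ≈ 0.0251

Exxon (0.4166)


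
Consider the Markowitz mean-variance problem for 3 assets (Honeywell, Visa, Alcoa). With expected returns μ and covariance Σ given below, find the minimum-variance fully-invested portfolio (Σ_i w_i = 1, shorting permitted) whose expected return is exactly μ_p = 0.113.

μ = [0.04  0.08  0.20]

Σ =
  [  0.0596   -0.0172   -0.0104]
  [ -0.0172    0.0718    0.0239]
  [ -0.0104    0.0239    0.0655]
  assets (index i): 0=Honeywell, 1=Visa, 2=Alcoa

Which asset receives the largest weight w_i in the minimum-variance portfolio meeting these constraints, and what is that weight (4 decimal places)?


Alcoa (0.4034)

u=Σ⁻¹μ = [1.3294  0.3938  3.1208]
v=Σ⁻¹𝟙 = [23.4801  15.0583  13.5007]
a=μᵀu=0.708843  b=𝟙ᵀu=4.844017  c=𝟙ᵀv=52.039136  D=ac−b²=13.423072
λ₁=(c·0.113−b)/D = (52.039136·0.113−4.844017)/13.423072 = 0.077211
λ₂=(a−b·0.113)/D = (0.708843−4.844017·0.113)/13.423072 = 0.012029
w* = 0.077211·u + 0.012029·v:
  w_0 = 0.077211·1.3294 + 0.012029·23.4801 = 0.3851  (Honeywell)
  w_1 = 0.077211·0.3938 + 0.012029·15.0583 = 0.2115  (Visa)
  w_2 = 0.077211·3.1208 + 0.012029·13.5007 = 0.4034  (Alcoa)
Σw_i=1.0000  μᵀw=0.1130
σ²=wᵀΣw=λ₁·μ_p+λ₂ = 0.077211·0.113 + 0.012029 = 0.020754 ≈ 0.0208


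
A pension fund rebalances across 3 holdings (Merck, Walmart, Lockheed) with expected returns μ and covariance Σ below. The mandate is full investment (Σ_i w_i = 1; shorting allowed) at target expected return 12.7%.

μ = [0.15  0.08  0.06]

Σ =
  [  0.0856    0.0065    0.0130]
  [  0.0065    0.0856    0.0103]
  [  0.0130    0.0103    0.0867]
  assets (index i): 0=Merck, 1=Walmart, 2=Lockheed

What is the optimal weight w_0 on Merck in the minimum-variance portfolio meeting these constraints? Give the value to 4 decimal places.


0.6885

x=Σ⁻¹μ = [1.6402  0.7673  0.3550]
y=Σ⁻¹𝟙 = [9.5766  9.8812  8.9242]
a=μᵀx=0.328708  b=𝟙ᵀx=2.762441  c=𝟙ᵀy=28.382024  D=ac−b²=1.698310
λ₁=(c·0.127−b)/D = (28.382024·0.127−2.762441)/1.698310 = 0.495832
λ₂=(a−b·0.127)/D = (0.328708−2.762441·0.127)/1.698310 = -0.013026
w* = 0.495832·x + -0.013026·y:
  w_0 = 0.495832·1.6402 + -0.013026·9.5766 = 0.6885  (Merck)
  w_1 = 0.495832·0.7673 + -0.013026·9.8812 = 0.2518  (Walmart)
  w_2 = 0.495832·0.3550 + -0.013026·8.9242 = 0.0597  (Lockheed)
Σw_i=1.0000  μᵀw=0.1270
σ²=wᵀΣw=λ₁·μ_p+λ₂ = 0.495832·0.127 + -0.013026 = 0.049945 ≈ 0.0499


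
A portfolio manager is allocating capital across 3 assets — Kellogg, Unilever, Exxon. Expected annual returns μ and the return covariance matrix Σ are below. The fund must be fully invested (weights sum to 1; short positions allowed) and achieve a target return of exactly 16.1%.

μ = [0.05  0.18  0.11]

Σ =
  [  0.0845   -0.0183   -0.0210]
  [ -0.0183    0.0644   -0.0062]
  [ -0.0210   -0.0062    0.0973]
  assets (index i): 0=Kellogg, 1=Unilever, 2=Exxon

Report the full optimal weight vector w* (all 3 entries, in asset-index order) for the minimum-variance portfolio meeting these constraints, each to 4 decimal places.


0.0392  0.7622  0.1987

p=Σ⁻¹μ = [1.7733  3.4659  1.7341]
q=Σ⁻¹𝟙 = [20.8568  23.0187  16.2457]
a=μᵀp=0.903271  b=𝟙ᵀp=6.973236  c=𝟙ᵀq=60.121248  D=ac−b²=5.679752
λ₁=(c·0.161−b)/D = (60.121248·0.161−6.973236)/5.679752 = 0.476480
λ₂=(a−b·0.161)/D = (0.903271−6.973236·0.161)/5.679752 = -0.038632
w* = 0.476480·p + -0.038632·q:
  w_0 = 0.476480·1.7733 + -0.038632·20.8568 = 0.0392  (Kellogg)
  w_1 = 0.476480·3.4659 + -0.038632·23.0187 = 0.7622  (Unilever)
  w_2 = 0.476480·1.7341 + -0.038632·16.2457 = 0.1987  (Exxon)
Σw_i=1.0000  μᵀw=0.1610
σ²=wᵀΣw=λ₁·μ_p+λ₂ = 0.476480·0.161 + -0.038632 = 0.038081 ≈ 0.0381


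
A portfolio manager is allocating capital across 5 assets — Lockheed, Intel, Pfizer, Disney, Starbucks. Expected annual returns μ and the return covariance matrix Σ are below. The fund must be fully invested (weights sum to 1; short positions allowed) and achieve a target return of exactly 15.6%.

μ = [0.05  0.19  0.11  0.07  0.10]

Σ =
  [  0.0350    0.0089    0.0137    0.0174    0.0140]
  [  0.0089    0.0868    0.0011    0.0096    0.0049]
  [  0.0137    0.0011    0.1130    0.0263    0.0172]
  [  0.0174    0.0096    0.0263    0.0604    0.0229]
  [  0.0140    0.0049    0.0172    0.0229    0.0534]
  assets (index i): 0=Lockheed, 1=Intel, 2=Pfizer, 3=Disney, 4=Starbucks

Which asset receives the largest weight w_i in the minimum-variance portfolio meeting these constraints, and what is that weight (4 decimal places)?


Intel (0.5510)

g=Σ⁻¹μ = [0.0553  2.0989  0.7398  -0.0643  1.4549]
h=Σ⁻¹𝟙 = [18.7426  8.5123  3.9831  4.3171  9.8974]
a=μᵀg=0.623917  b=𝟙ᵀg=4.284546  c=𝟙ᵀh=45.452512  D=ac−b²=10.001262
λ₁=(c·0.156−b)/D = (45.452512·0.156−4.284546)/10.001262 = 0.280569
λ₂=(a−b·0.156)/D = (0.623917−4.284546·0.156)/10.001262 = -0.004447
w* = 0.280569·g + -0.004447·h:
  w_0 = 0.280569·0.0553 + -0.004447·18.7426 = -0.0678  (Lockheed)
  w_1 = 0.280569·2.0989 + -0.004447·8.5123 = 0.5510  (Intel)
  w_2 = 0.280569·0.7398 + -0.004447·3.9831 = 0.1899  (Pfizer)
  w_3 = 0.280569·-0.0643 + -0.004447·4.3171 = -0.0372  (Disney)
  w_4 = 0.280569·1.4549 + -0.004447·9.8974 = 0.3642  (Starbucks)
Σw_i=1.0000  μᵀw=0.1560
σ²=wᵀΣw=λ₁·μ_p+λ₂ = 0.280569·0.156 + -0.004447 = 0.039322 ≈ 0.0393


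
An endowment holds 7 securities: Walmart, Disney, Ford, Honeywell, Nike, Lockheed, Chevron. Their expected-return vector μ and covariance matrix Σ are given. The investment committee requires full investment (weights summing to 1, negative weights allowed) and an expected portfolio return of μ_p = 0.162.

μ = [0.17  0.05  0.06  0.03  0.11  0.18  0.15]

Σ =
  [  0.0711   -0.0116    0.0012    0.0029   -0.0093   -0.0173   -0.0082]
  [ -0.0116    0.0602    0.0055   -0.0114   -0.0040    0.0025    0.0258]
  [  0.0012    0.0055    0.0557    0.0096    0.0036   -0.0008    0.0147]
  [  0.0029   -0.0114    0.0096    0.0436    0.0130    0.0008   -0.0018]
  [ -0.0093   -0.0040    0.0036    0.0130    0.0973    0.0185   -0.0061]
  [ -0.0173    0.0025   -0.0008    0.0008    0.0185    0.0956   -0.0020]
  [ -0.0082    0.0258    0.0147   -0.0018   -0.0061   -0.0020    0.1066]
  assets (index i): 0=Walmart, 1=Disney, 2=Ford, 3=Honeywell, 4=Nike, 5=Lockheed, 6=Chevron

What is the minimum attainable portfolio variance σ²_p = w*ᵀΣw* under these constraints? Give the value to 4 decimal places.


p=Σ⁻¹μ = [3.3829  0.8213  0.4371  0.2761  1.0934  2.2951  1.5186]
q=Σ⁻¹𝟙 = [21.1513  21.7879  9.6493  22.7722  7.8164  12.2100  5.4649]
a=μᵀp=1.411856  b=𝟙ᵀp=9.824582  c=𝟙ᵀq=100.851999  D=ac−b²=45.866060
λ₁=(c·0.162−b)/D = (100.851999·0.162−9.824582)/45.866060 = 0.142010
λ₂=(a−b·0.162)/D = (1.411856−9.824582·0.162)/45.866060 = -0.003919
w* = 0.142010·p + -0.003919·q:
  w_0 = 0.142010·3.3829 + -0.003919·21.1513 = 0.3975  (Walmart)
  w_1 = 0.142010·0.8213 + -0.003919·21.7879 = 0.0313  (Disney)
  w_2 = 0.142010·0.4371 + -0.003919·9.6493 = 0.0243  (Ford)
  w_3 = 0.142010·0.2761 + -0.003919·22.7722 = -0.0500  (Honeywell)
  w_4 = 0.142010·1.0934 + -0.003919·7.8164 = 0.1246  (Nike)
  w_5 = 0.142010·2.2951 + -0.003919·12.2100 = 0.2781  (Lockheed)
  w_6 = 0.142010·1.5186 + -0.003919·5.4649 = 0.1942  (Chevron)
Σw_i=1.0000  μᵀw=0.1620
σ²=wᵀΣw=λ₁·μ_p+λ₂ = 0.142010·0.162 + -0.003919 = 0.019087 ≈ 0.0191

0.0191


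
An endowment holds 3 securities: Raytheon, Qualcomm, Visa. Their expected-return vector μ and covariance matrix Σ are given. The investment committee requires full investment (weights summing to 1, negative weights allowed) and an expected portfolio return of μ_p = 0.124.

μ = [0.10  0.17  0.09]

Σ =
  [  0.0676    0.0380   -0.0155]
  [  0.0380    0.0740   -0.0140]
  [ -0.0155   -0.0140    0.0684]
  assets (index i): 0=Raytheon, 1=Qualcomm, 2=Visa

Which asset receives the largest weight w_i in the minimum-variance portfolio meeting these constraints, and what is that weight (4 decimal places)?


Visa (0.4145)

g=Σ⁻¹μ = [0.5983  2.3559  1.9336]
h=Σ⁻¹𝟙 = [13.5385  10.3068  19.7974]
a=μᵀg=0.634350  b=𝟙ᵀg=4.887765  c=𝟙ᵀh=43.642651  D=ac−b²=3.794485
λ₁=(c·0.124−b)/D = (43.642651·0.124−4.887765)/3.794485 = 0.138075
λ₂=(a−b·0.124)/D = (0.634350−4.887765·0.124)/3.794485 = 0.007450
w* = 0.138075·g + 0.007450·h:
  w_0 = 0.138075·0.5983 + 0.007450·13.5385 = 0.1835  (Raytheon)
  w_1 = 0.138075·2.3559 + 0.007450·10.3068 = 0.4021  (Qualcomm)
  w_2 = 0.138075·1.9336 + 0.007450·19.7974 = 0.4145  (Visa)
Σw_i=1.0000  μᵀw=0.1240
σ²=wᵀΣw=λ₁·μ_p+λ₂ = 0.138075·0.124 + 0.007450 = 0.024571 ≈ 0.0246


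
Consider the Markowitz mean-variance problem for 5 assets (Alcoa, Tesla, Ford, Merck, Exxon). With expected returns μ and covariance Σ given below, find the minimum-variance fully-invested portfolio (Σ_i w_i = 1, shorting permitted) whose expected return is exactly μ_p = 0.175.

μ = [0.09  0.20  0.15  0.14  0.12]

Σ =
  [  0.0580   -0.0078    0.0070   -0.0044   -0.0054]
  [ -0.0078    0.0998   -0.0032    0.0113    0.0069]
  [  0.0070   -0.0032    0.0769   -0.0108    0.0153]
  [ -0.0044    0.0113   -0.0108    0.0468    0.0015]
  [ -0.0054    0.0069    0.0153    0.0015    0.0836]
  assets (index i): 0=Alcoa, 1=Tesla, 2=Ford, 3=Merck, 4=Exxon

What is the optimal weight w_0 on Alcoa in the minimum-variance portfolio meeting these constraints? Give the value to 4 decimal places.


-0.0961

x=Σ⁻¹μ = [1.8696  1.7898  2.1111  3.1913  0.9648]
y=Σ⁻¹𝟙 = [19.5396  8.5959  12.9963  23.8170  9.7085]
a=μᵀx=1.405447  b=𝟙ᵀx=9.926600  c=𝟙ᵀy=74.657355  D=ac−b²=6.389567
λ₁=(c·0.175−b)/D = (74.657355·0.175−9.926600)/6.389567 = 0.491182
λ₂=(a−b·0.175)/D = (1.405447−9.926600·0.175)/6.389567 = -0.051914
w* = 0.491182·x + -0.051914·y:
  w_0 = 0.491182·1.8696 + -0.051914·19.5396 = -0.0961  (Alcoa)
  w_1 = 0.491182·1.7898 + -0.051914·8.5959 = 0.4329  (Tesla)
  w_2 = 0.491182·2.1111 + -0.051914·12.9963 = 0.3623  (Ford)
  w_3 = 0.491182·3.1913 + -0.051914·23.8170 = 0.3311  (Merck)
  w_4 = 0.491182·0.9648 + -0.051914·9.7085 = -0.0301  (Exxon)
Σw_i=1.0000  μᵀw=0.1750
σ²=wᵀΣw=λ₁·μ_p+λ₂ = 0.491182·0.175 + -0.051914 = 0.034043 ≈ 0.0340


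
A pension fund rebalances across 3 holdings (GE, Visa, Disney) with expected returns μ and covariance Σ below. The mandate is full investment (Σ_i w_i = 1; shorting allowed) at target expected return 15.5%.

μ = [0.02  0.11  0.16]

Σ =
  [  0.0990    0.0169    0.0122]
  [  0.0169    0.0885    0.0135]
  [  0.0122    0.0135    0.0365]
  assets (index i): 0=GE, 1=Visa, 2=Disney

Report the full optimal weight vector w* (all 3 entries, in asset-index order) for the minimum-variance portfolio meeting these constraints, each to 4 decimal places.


p=Σ⁻¹μ = [-0.4407  0.6740  4.2816]
q=Σ⁻¹𝟙 = [6.1479  6.6339  22.8887]
a=μᵀp=0.750375  b=𝟙ᵀp=4.514881  c=𝟙ᵀq=35.670546  D=ac−b²=6.382133
λ₁=(c·0.155−b)/D = (35.670546·0.155−4.514881)/6.382133 = 0.158889
λ₂=(a−b·0.155)/D = (0.750375−4.514881·0.155)/6.382133 = 0.007923
w* = 0.158889·p + 0.007923·q:
  w_0 = 0.158889·-0.4407 + 0.007923·6.1479 = -0.0213  (GE)
  w_1 = 0.158889·0.6740 + 0.007923·6.6339 = 0.1596  (Visa)
  w_2 = 0.158889·4.2816 + 0.007923·22.8887 = 0.8617  (Disney)
Σw_i=1.0000  μᵀw=0.1550
σ²=wᵀΣw=λ₁·μ_p+λ₂ = 0.158889·0.155 + 0.007923 = 0.032551 ≈ 0.0326

-0.0213  0.1596  0.8617


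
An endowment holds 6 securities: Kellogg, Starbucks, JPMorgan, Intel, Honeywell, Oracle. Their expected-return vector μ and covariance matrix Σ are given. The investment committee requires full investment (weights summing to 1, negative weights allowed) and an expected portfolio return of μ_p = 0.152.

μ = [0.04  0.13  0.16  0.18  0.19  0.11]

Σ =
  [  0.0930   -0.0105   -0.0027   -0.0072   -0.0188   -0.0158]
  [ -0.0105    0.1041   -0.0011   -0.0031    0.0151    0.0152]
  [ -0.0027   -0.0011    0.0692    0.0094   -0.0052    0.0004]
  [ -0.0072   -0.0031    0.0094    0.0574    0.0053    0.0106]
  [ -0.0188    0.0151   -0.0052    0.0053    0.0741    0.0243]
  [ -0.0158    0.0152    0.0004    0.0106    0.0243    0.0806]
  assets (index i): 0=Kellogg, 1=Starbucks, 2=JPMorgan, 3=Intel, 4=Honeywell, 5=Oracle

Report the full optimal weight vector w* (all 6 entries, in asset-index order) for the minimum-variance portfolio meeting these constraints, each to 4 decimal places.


0.1354  0.1052  0.2153  0.2655  0.2504  0.0282

g=Σ⁻¹μ = [1.3942  1.0791  2.2054  2.7170  2.5620  0.2939]
h=Σ⁻¹𝟙 = [17.4028  8.8395  14.1874  15.0327  13.3835  8.0690]
a=μᵀg=1.557089  b=𝟙ᵀg=10.251586  c=𝟙ᵀh=76.914965  D=ac−b²=14.668394
λ₁=(c·0.152−b)/D = (76.914965·0.152−10.251586)/14.668394 = 0.098135
λ₂=(a−b·0.152)/D = (1.557089−10.251586·0.152)/14.668394 = -0.000079
w* = 0.098135·g + -0.000079·h:
  w_0 = 0.098135·1.3942 + -0.000079·17.4028 = 0.1354  (Kellogg)
  w_1 = 0.098135·1.0791 + -0.000079·8.8395 = 0.1052  (Starbucks)
  w_2 = 0.098135·2.2054 + -0.000079·14.1874 = 0.2153  (JPMorgan)
  w_3 = 0.098135·2.7170 + -0.000079·15.0327 = 0.2655  (Intel)
  w_4 = 0.098135·2.5620 + -0.000079·13.3835 = 0.2504  (Honeywell)
  w_5 = 0.098135·0.2939 + -0.000079·8.0690 = 0.0282  (Oracle)
Σw_i=1.0000  μᵀw=0.1520
σ²=wᵀΣw=λ₁·μ_p+λ₂ = 0.098135·0.152 + -0.000079 = 0.014838 ≈ 0.0148
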